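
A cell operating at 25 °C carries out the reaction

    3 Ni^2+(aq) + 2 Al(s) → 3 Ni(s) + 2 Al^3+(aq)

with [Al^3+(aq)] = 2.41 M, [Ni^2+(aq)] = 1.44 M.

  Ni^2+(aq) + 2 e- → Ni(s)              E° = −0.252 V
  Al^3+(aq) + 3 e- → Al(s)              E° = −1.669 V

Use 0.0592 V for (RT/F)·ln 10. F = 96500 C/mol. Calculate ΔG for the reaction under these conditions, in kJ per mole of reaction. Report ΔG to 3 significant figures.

−819 kJ/mol

The standard cell potential is −0.252 − (−1.669) = +1.417 V, with n = 6 electrons in the balanced equation.
The reaction quotient is [Al^3+(aq)]^2 / [Ni^2+(aq)]^3 = 1.95; by Nernst, E = +1.417 − (0.0592/6)(0.289) = +1.4141 V.
Finally ΔG = −nFE = −(6)(96500 C/mol)(+1.4141 V) = −819 kJ/mol.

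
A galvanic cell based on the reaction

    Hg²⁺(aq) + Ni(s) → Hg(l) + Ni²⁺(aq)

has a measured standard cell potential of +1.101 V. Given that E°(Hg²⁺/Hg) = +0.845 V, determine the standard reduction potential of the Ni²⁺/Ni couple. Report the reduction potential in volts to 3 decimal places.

In the reaction as written the Hg²⁺/Hg couple is reduced (cathode) and Ni²⁺/Ni is oxidized (anode), so E°cell = E°(Hg²⁺/Hg) − E°(Ni²⁺/Ni).
E°(Ni²⁺/Ni) = E°(cathode) − E°cell = +0.845 − (+1.101) = −0.256 V.

−0.256 V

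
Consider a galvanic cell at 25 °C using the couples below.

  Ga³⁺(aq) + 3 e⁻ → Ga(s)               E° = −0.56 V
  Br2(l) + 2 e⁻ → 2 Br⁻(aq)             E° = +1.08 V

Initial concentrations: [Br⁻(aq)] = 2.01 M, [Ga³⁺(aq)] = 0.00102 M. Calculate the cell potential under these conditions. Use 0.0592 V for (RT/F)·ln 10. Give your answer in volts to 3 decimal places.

The Br₂/Br⁻ couple has the more positive E°, so it is the cathode; Ga³⁺/Ga is the anode.
E°cell = +1.08 − (−0.56) = +1.64 V, with n = 6 electrons transferred.
For the overall reaction 3 Br2(l) + 2 Ga(s) → 6 Br⁻(aq) + 2 Ga³⁺(aq), Q = [Br⁻(aq)]^6·[Ga³⁺(aq)]^2 = 6.86×10^−5, giving log Q = −4.164.
E = E° − (0.0592/n)·log Q = +1.64 − (0.0592/6)(−4.164) = +1.681 V.

+1.681 V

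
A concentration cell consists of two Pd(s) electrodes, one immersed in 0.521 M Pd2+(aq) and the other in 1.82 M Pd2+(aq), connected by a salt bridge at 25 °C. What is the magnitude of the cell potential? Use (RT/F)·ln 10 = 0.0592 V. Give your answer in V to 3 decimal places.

For a concentration cell E°cell = 0, since both electrodes use the same couple.
The compartment with the higher Pd2+(aq) concentration (1.82 M) acts as the cathode; ions are reduced there and produced at the dilute (0.521 M) anode.
With n = 2, Ecell = −(0.0592/2)·log([dilute]/[conc]) = −(0.0592/2)·log(0.521/1.82) = +0.016 V.

0.016 V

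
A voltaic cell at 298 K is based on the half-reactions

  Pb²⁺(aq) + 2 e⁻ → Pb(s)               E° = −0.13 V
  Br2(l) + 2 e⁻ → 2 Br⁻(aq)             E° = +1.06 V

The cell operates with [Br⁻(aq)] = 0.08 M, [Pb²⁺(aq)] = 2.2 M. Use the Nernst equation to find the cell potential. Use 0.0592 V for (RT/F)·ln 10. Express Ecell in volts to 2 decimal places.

Since E°(Br₂/Br⁻) > E°(Pb²⁺/Pb), Br₂/Br⁻ serves as the cathode.
The standard potential is +1.06 − (−0.13) = +1.19 V and the balanced reaction transfers n = 2 electrons.
Balancing gives Br2(l) + Pb(s) → 2 Br⁻(aq) + Pb²⁺(aq); hence Q = [Br⁻(aq)]^2·[Pb²⁺(aq)] = 0.0141 (log Q = −1.851).
By the Nernst equation, E = +1.19 − (0.0592/2)·(−1.851) = +1.24 V.

+1.24 V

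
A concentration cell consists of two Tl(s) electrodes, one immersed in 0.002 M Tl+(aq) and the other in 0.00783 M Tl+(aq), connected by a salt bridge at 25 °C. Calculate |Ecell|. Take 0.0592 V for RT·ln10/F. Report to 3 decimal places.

For a concentration cell E°cell = 0, since both electrodes use the same couple.
The compartment with the higher Tl+(aq) concentration (0.00783 M) acts as the cathode; ions are reduced there and produced at the dilute (0.002 M) anode.
With n = 1, Ecell = −(0.0592/1)·log([dilute]/[conc]) = −(0.0592/1)·log(0.002/0.00783) = +0.035 V.

0.035 V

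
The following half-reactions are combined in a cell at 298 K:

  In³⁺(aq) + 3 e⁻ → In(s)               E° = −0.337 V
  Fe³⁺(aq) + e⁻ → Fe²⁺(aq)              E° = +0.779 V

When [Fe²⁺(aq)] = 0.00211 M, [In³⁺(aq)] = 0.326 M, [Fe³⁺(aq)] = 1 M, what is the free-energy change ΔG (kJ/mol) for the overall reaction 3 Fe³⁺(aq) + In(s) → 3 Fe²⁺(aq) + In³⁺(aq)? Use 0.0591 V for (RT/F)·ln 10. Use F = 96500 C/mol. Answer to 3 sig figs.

−372 kJ/mol

With Fe³⁺/Fe²⁺ reduced at the cathode, E°cell = +0.779 − (−0.337) = +1.116 V and n = 3.
Here Q = ([Fe²⁺(aq)]^3·[In³⁺(aq)]) / [Fe³⁺(aq)]^3 = 3.06×10^−9 (log Q = −8.514), giving E = +1.116 − (0.0591/3)·(−8.514) = +1.2837 V.
Then ΔG = −nFE = −3 × 96500 × +1.2837 J/mol = −372 kJ/mol.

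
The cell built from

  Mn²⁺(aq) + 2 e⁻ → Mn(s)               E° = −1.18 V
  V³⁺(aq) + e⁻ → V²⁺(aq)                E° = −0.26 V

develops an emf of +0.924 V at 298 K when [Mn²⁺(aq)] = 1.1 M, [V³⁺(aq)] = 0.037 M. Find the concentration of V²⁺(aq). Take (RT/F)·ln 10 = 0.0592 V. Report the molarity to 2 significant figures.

0.030 M

V³⁺/V²⁺ is the cathode (higher E°); E°cell = −0.26 − (−1.18) = +0.92 V with n = 2.
From the Nernst equation, log Q = n(E° − E)/0.0592 = 2·(+0.92 − (+0.924))/0.0592 = −0.135.
Balancing electrons gives 2 V³⁺(aq) + Mn(s) → 2 V²⁺(aq) + Mn²⁺(aq); thus Q = ([V²⁺(aq)]^2·[Mn²⁺(aq)]) / [V³⁺(aq)]^2.
Substituting the known concentrations and solving, log [V²⁺(aq)] = −1.520 and [V²⁺(aq)] = 0.030 M.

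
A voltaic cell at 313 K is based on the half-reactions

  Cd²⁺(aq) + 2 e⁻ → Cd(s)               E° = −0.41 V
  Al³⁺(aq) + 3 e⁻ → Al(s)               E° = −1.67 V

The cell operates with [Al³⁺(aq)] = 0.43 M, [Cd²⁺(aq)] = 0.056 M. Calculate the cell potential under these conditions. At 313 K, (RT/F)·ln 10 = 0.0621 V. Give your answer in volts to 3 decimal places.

+1.229 V

Cd²⁺/Cd is reduced (cathode, E° = −0.41 V) and Al³⁺/Al is oxidized (anode).
The standard potential is −0.41 − (−1.67) = +1.26 V and the balanced reaction transfers n = 6 electrons.
For the overall reaction 3 Cd²⁺(aq) + 2 Al(s) → 3 Cd(s) + 2 Al³⁺(aq), Q = [Al³⁺(aq)]^2 / [Cd²⁺(aq)]^3 = 1.05×10^3, giving log Q = 3.022.
By the Nernst equation, E = +1.26 − (0.0621/6)·(3.022) = +1.229 V.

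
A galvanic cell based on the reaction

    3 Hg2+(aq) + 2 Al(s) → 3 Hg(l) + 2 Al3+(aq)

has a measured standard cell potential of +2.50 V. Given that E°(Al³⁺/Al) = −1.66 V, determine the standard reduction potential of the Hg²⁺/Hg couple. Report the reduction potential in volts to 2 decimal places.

+0.84 V

In the reaction as written the Hg²⁺/Hg couple is reduced (cathode) and Al³⁺/Al is oxidized (anode), so E°cell = E°(Hg²⁺/Hg) − E°(Al³⁺/Al).
E°(Hg²⁺/Hg) = E°cell + E°(anode) = +2.50 + (−1.66) = +0.84 V.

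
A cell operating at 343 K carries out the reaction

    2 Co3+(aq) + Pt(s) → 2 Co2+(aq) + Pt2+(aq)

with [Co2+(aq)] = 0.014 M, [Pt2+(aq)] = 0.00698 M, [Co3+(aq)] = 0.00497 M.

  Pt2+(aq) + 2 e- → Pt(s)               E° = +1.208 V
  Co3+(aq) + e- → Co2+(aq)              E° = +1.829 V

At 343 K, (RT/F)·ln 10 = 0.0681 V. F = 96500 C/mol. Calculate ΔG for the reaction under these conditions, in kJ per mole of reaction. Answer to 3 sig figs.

−128 kJ/mol

With Co³⁺/Co²⁺ reduced at the cathode, E°cell = +1.829 − (+1.208) = +0.621 V and n = 2.
Q = ([Co2+(aq)]^2·[Pt2+(aq)]) / [Co3+(aq)]^2 = 0.0554, so log Q = −1.257 and E = +0.621 − (0.0681/2)(−1.257) = +0.6638 V.
Finally ΔG = −nFE = −(2)(96500 C/mol)(+0.6638 V) = −128 kJ/mol.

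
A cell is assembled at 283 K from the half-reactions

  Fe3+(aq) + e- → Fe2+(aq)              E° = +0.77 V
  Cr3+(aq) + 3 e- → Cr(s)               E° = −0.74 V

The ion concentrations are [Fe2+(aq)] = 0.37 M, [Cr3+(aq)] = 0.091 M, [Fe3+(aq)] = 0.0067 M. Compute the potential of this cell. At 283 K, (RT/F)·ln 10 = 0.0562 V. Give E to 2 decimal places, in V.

Fe³⁺/Fe²⁺ is reduced (cathode, E° = +0.77 V) and Cr³⁺/Cr is oxidized (anode).
The standard potential is +0.77 − (−0.74) = +1.51 V and the balanced reaction transfers n = 3 electrons.
Balancing gives 3 Fe3+(aq) + Cr(s) → 3 Fe2+(aq) + Cr3+(aq); hence Q = ([Fe2+(aq)]^3·[Cr3+(aq)]) / [Fe3+(aq)]^3 = 1.53×10^4 (log Q = 4.185).
E = E° − (0.0562/n)·log Q = +1.51 − (0.0562/3)(4.185) = +1.43 V.

+1.43 V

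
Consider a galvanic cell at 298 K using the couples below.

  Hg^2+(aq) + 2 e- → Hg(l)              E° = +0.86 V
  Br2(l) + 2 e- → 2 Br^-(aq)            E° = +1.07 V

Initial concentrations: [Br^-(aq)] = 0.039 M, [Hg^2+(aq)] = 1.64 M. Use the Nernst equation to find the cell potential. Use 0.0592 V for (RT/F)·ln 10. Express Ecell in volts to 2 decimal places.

Br₂/Br⁻ is reduced (cathode, E° = +1.07 V) and Hg²⁺/Hg is oxidized (anode).
E°cell = +1.07 − (+0.86) = +0.21 V, with n = 2 electrons transferred.
Balancing gives Br2(l) + Hg(l) → 2 Br^-(aq) + Hg^2+(aq); hence Q = [Br^-(aq)]^2·[Hg^2+(aq)] = 0.00249 (log Q = −2.603).
E = E° − (0.0592/n)·log Q = +0.21 − (0.0592/2)(−2.603) = +0.29 V.

+0.29 V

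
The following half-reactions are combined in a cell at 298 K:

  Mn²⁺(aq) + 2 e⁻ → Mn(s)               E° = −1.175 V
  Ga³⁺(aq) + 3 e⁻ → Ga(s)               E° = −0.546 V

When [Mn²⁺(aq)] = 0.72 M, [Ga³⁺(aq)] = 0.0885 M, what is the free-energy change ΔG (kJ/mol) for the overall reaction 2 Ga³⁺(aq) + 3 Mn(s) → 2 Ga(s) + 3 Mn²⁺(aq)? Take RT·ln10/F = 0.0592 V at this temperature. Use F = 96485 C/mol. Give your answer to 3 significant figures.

E°cell = −0.546 − (−1.175) = +0.629 V; the balanced reaction transfers n = 6 electrons.
Here Q = [Mn²⁺(aq)]^3 / [Ga³⁺(aq)]^2 = 47.7 (log Q = 1.678), giving E = +0.629 − (0.0592/6)·(1.678) = +0.6124 V.
Finally ΔG = −nFE = −(6)(96485 C/mol)(+0.6124 V) = −355 kJ/mol.

−355 kJ/mol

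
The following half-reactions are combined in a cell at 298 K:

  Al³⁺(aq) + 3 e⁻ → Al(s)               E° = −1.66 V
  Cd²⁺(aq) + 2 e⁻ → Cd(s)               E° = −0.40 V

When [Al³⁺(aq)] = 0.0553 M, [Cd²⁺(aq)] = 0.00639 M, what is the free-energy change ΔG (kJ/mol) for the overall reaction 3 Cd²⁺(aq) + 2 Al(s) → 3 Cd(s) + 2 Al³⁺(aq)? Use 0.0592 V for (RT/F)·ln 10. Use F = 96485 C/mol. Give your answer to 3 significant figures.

−706 kJ/mol

The standard cell potential is −0.40 − (−1.66) = +1.26 V, with n = 6 electrons in the balanced equation.
The reaction quotient is [Al³⁺(aq)]^2 / [Cd²⁺(aq)]^3 = 1.17×10^4; by Nernst, E = +1.26 − (0.0592/6)(4.069) = +1.2199 V.
Finally ΔG = −nFE = −(6)(96485 C/mol)(+1.2199 V) = −706 kJ/mol.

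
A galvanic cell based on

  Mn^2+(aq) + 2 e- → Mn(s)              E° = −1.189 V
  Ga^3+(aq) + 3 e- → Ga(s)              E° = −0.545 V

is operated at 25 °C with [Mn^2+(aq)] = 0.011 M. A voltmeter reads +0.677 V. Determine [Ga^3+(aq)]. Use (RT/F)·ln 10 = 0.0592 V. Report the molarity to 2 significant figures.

Ga³⁺/Ga is the cathode (higher E°); E°cell = −0.545 − (−1.189) = +0.644 V with n = 6.
From the Nernst equation, log Q = n(E° − E)/0.0592 = 6·(+0.644 − (+0.677))/0.0592 = −3.345.
Balancing electrons gives 2 Ga^3+(aq) + 3 Mn(s) → 2 Ga(s) + 3 Mn^2+(aq); thus Q = [Mn^2+(aq)]^3 / [Ga^3+(aq)]^2.
Substituting the known concentrations and solving, log [Ga^3+(aq)] = −1.265 and [Ga^3+(aq)] = 0.054 M.

0.054 M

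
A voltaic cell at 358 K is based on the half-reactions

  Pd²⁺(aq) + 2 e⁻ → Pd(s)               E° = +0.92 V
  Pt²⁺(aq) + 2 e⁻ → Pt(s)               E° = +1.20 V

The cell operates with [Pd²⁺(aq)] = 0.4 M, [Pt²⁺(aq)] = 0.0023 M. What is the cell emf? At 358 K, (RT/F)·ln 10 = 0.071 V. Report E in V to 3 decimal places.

Since E°(Pt²⁺/Pt) > E°(Pd²⁺/Pd), Pt²⁺/Pt serves as the cathode.
E°cell = +1.20 − (+0.92) = +0.28 V, with n = 2 electrons transferred.
Balancing gives Pt²⁺(aq) + Pd(s) → Pt(s) + Pd²⁺(aq); hence Q = [Pd²⁺(aq)] / [Pt²⁺(aq)] = 174 (log Q = 2.240).
E = E° − (0.071/n)·log Q = +0.28 − (0.071/2)(2.240) = +0.200 V.

+0.200 V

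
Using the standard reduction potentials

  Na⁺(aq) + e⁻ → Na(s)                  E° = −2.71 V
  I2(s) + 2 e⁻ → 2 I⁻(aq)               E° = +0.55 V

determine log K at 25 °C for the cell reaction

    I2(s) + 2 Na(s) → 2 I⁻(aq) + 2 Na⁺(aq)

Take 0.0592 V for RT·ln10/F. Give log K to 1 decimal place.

The I₂/I⁻ couple is reduced (cathode); E°cell = +0.55 − (−2.71) = +3.26 V with n = 2.
At equilibrium E = 0, so log K = nE°cell / 0.0592 = (2)(+3.26) / 0.0592 = 110.1.

log K = 110.1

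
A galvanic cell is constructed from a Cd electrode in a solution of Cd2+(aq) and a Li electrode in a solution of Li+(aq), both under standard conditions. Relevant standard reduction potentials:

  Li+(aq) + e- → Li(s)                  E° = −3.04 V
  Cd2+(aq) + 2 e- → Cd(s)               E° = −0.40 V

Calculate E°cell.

+2.64 V

Of the two couples in this cell, the one with the more positive reduction potential is reduced at the cathode: here that is Cd²⁺/Cd (−0.40 V); Li⁺/Li (−3.04 V) is the anode.
E°cell = E°(cathode) − E°(anode) = −0.40 − (−3.04) = +2.64 V.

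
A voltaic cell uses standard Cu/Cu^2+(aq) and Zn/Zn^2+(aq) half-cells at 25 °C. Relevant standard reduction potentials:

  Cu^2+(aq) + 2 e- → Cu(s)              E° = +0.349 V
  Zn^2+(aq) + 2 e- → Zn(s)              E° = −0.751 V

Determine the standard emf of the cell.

+1.100 V

The Cu²⁺/Cu couple has the higher E°, so Cu ion is reduced (cathode) and Zn is oxidized (anode).
E°cell = E°(cathode) − E°(anode) = +0.349 − (−0.751) = +1.100 V.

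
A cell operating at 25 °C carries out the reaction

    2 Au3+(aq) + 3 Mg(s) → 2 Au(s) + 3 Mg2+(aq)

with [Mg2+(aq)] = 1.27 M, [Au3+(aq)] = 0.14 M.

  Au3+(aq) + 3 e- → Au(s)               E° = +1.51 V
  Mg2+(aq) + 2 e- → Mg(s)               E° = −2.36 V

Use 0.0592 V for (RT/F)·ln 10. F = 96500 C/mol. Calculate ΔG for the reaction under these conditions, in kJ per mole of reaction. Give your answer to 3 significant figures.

−2230 kJ/mol

E°cell = +1.51 − (−2.36) = +3.87 V; the balanced reaction transfers n = 6 electrons.
Q = [Mg2+(aq)]^3 / [Au3+(aq)]^2 = 105, so log Q = 2.019 and E = +3.87 − (0.0592/6)(2.019) = +3.8501 V.
ΔG = −nFE = −(6)(96500)(+3.8501) J/mol = −2230 kJ/mol.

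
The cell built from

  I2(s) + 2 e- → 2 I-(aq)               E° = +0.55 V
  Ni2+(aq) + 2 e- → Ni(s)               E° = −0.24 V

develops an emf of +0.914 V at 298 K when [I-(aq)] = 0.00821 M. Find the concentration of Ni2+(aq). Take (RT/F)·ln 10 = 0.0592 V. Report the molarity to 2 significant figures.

0.96 M

The I₂/I⁻ couple has the larger reduction potential, so it is the cathode: E°cell = +0.55 − (−0.24) = +0.79 V and n = 2.
Rearranging E = E° − (0.0592/n)·log Q gives log Q = 2(+0.79 − (+0.914))/0.0592 = −4.189.
For I2(s) + Ni(s) → 2 I-(aq) + Ni2+(aq), the reaction quotient is Q = [I-(aq)]^2·[Ni2+(aq)].
Substituting the known concentrations and solving, log [Ni2+(aq)] = −0.018 and [Ni2+(aq)] = 0.96 M.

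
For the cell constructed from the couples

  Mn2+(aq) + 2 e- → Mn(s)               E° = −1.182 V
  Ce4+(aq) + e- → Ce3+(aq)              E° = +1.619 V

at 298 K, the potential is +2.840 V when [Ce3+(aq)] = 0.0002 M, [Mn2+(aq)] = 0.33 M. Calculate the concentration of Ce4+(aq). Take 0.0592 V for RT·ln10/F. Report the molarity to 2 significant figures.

0.00052 M

The Ce⁴⁺/Ce³⁺ couple has the larger reduction potential, so it is the cathode: E°cell = +1.619 − (−1.182) = +2.801 V and n = 2.
Since E = E° − (0.0592/n)·log Q, log Q = n(E° − E)/0.0592 = −1.318.
The balanced reaction is 2 Ce4+(aq) + Mn(s) → 2 Ce3+(aq) + Mn2+(aq), so Q = ([Ce3+(aq)]^2·[Mn2+(aq)]) / [Ce4+(aq)]^2.
Substituting the known concentrations and solving, log [Ce4+(aq)] = −3.281 and [Ce4+(aq)] = 0.00052 M.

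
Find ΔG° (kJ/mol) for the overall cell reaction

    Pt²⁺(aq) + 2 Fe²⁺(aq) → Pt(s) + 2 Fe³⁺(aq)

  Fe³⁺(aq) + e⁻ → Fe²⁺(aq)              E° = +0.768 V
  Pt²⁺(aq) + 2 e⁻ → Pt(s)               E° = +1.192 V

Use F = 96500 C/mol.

In the reaction as written Pt²⁺(aq) is reduced, so the Pt²⁺/Pt couple is the cathode and Fe³⁺/Fe²⁺ is the anode.
E°cell = +1.192 − (+0.768) = +0.424 V; balancing electrons gives n = 2.
ΔG° = −nFE°cell = −(2)(96500)(+0.424) J/mol = −81.8 kJ/mol.

−81.8 kJ/mol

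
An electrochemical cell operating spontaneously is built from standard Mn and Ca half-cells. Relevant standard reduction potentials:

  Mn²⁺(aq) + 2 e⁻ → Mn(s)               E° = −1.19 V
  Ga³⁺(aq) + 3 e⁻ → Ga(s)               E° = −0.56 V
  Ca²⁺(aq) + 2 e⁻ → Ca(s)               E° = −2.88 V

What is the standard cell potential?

The Mn²⁺/Mn couple has the higher E°, so Mn ion is reduced (cathode) and Ca is oxidized (anode).
E°cell = E°(cathode) − E°(anode) = −1.19 − (−2.88) = +1.69 V.

+1.69 V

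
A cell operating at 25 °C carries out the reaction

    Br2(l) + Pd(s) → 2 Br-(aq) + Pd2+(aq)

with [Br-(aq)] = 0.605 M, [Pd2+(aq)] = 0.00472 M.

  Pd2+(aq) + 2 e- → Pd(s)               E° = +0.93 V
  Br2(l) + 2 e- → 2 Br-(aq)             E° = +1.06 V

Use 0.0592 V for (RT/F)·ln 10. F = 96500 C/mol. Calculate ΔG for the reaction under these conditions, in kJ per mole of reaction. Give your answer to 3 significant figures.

−40.9 kJ/mol

The standard cell potential is +1.06 − (+0.93) = +0.13 V, with n = 2 electrons in the balanced equation.
Here Q = [Br-(aq)]^2·[Pd2+(aq)] = 0.00173 (log Q = −2.763), giving E = +0.13 − (0.0592/2)·(−2.763) = +0.2118 V.
Then ΔG = −nFE = −2 × 96500 × +0.2118 J/mol = −40.9 kJ/mol.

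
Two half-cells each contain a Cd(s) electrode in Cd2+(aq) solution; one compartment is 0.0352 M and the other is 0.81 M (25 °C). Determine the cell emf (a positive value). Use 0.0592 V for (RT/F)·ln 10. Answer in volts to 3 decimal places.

For a concentration cell E°cell = 0, since both electrodes use the same couple.
The compartment with the higher Cd2+(aq) concentration (0.81 M) acts as the cathode; ions are reduced there and produced at the dilute (0.0352 M) anode.
With n = 2, Ecell = −(0.0592/2)·log([dilute]/[conc]) = −(0.0592/2)·log(0.0352/0.81) = +0.040 V.

0.040 V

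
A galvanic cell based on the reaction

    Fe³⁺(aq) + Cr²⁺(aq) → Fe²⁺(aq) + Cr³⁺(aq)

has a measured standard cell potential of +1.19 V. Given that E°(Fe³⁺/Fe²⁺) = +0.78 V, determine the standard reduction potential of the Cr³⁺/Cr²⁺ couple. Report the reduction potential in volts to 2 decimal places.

−0.41 V

In the reaction as written the Fe³⁺/Fe²⁺ couple is reduced (cathode) and Cr³⁺/Cr²⁺ is oxidized (anode), so E°cell = E°(Fe³⁺/Fe²⁺) − E°(Cr³⁺/Cr²⁺).
E°(Cr³⁺/Cr²⁺) = E°(cathode) − E°cell = +0.78 − (+1.19) = −0.41 V.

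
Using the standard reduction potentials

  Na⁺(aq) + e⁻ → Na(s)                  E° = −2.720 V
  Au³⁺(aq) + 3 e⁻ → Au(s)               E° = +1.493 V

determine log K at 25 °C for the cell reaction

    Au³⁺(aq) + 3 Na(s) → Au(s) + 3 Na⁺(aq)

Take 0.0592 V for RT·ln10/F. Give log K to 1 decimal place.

The Au³⁺/Au couple is reduced (cathode); E°cell = +1.493 − (−2.720) = +4.213 V with n = 3.
At equilibrium E = 0, so log K = nE°cell / 0.0592 = (3)(+4.213) / 0.0592 = 213.5.

log K = 213.5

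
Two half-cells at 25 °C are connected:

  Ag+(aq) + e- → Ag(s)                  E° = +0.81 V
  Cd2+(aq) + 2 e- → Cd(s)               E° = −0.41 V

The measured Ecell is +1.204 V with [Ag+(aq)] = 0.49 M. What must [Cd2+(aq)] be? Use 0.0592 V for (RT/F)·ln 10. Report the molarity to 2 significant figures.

With Ag⁺/Ag at the cathode and Cd²⁺/Cd at the anode, E°cell = +0.81 − (−0.41) = +1.22 V (n = 2).
Rearranging E = E° − (0.0592/n)·log Q gives log Q = 2(+1.22 − (+1.204))/0.0592 = 0.541.
The balanced reaction is 2 Ag+(aq) + Cd(s) → 2 Ag(s) + Cd2+(aq), so Q = [Cd2+(aq)] / [Ag+(aq)]^2.
Isolating [Cd2+(aq)] in Q = 10^{0.541} yields log [Cd2+(aq)] = −0.079, i.e. 0.83 M.

0.83 M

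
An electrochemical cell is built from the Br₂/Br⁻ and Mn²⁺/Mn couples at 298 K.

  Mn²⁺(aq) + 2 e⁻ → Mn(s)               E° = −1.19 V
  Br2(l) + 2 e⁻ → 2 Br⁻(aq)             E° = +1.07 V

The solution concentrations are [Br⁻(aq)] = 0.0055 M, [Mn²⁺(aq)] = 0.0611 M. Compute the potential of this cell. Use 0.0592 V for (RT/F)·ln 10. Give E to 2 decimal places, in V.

Since E°(Br₂/Br⁻) > E°(Mn²⁺/Mn), Br₂/Br⁻ serves as the cathode.
The standard potential is +1.07 − (−1.19) = +2.26 V and the balanced reaction transfers n = 2 electrons.
For the overall reaction Br2(l) + Mn(s) → 2 Br⁻(aq) + Mn²⁺(aq), Q = [Br⁻(aq)]^2·[Mn²⁺(aq)] = 1.85×10^−6, giving log Q = −5.733.
By the Nernst equation, E = +2.26 − (0.0592/2)·(−5.733) = +2.43 V.

+2.43 V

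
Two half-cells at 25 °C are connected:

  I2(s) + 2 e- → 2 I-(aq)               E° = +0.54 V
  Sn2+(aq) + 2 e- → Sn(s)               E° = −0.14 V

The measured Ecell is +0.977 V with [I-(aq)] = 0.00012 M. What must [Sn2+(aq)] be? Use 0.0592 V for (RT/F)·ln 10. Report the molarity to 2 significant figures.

0.0064 M

I₂/I⁻ is the cathode (higher E°); E°cell = +0.54 − (−0.14) = +0.68 V with n = 2.
Rearranging E = E° − (0.0592/n)·log Q gives log Q = 2(+0.68 − (+0.977))/0.0592 = −10.034.
The balanced reaction is I2(s) + Sn(s) → 2 I-(aq) + Sn2+(aq), so Q = [I-(aq)]^2·[Sn2+(aq)].
Solving for the unknown gives log [Sn2+(aq)] = −2.192, so [Sn2+(aq)] ≈ 0.0064 M.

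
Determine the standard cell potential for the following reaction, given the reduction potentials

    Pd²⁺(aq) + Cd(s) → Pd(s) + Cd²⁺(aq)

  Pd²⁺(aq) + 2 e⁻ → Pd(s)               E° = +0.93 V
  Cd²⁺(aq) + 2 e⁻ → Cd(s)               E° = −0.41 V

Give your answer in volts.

+1.34 V

Pd²⁺(aq) gains electrons, so the Pd²⁺/Pd couple is the cathode; the Cd²⁺/Cd couple is the anode.
E°cell = E°(cathode) − E°(anode) = +0.93 − (−0.41) = +1.34 V.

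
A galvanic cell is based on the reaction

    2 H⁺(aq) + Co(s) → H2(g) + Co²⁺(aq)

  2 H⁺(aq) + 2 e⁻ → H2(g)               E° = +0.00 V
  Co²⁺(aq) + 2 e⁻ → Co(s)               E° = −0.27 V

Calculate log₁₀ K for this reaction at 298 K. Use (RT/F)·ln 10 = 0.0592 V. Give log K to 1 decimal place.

The 2H⁺/H₂ couple is reduced (cathode); E°cell = +0.00 − (−0.27) = +0.27 V with n = 2.
At equilibrium E = 0, so log K = nE°cell / 0.0592 = (2)(+0.27) / 0.0592 = 9.1.

log K = 9.1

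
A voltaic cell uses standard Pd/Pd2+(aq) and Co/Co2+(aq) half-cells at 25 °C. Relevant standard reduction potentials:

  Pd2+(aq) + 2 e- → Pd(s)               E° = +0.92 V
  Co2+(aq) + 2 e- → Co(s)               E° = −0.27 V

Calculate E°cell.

Of the two couples in this cell, the one with the more positive reduction potential is reduced at the cathode: here that is Pd²⁺/Pd (+0.92 V); Co²⁺/Co (−0.27 V) is the anode.
E°cell = E°(cathode) − E°(anode) = +0.92 − (−0.27) = +1.19 V.

+1.19 V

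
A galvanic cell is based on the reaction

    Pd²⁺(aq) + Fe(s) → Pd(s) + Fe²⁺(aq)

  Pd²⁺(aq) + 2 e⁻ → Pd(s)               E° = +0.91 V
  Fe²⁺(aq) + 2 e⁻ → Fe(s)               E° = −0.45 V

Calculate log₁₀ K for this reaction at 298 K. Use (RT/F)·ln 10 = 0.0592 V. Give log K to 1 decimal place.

log K = 45.9

The Pd²⁺/Pd couple is reduced (cathode); E°cell = +0.91 − (−0.45) = +1.36 V with n = 2.
At equilibrium E = 0, so log K = nE°cell / 0.0592 = (2)(+1.36) / 0.0592 = 45.9.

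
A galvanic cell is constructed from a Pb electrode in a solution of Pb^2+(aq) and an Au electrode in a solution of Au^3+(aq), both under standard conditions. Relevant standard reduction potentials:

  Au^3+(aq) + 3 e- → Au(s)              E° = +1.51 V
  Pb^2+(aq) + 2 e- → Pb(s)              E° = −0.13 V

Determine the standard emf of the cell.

+1.64 V

Of the two couples in this cell, the one with the more positive reduction potential is reduced at the cathode: here that is Au³⁺/Au (+1.51 V); Pb²⁺/Pb (−0.13 V) is the anode.
E°cell = E°(cathode) − E°(anode) = +1.51 − (−0.13) = +1.64 V.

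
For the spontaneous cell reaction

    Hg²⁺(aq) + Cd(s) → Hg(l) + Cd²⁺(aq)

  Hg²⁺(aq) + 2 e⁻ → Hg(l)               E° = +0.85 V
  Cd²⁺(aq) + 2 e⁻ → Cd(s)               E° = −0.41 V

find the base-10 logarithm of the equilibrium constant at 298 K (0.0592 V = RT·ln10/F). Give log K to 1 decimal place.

The Hg²⁺/Hg couple is reduced (cathode); E°cell = +0.85 − (−0.41) = +1.26 V with n = 2.
At equilibrium E = 0, so log K = nE°cell / 0.0592 = (2)(+1.26) / 0.0592 = 42.6.

log K = 42.6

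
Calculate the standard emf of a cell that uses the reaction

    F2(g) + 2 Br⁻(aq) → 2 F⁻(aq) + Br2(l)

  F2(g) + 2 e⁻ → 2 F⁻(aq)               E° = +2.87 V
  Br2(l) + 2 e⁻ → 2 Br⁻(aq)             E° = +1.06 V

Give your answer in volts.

+1.81 V

In the reaction as written, F2(g) is reduced (cathode) and Br2(l) is produced by oxidation at the anode.
E°cell = E°(cathode) − E°(anode) = +2.87 − (+1.06) = +1.81 V.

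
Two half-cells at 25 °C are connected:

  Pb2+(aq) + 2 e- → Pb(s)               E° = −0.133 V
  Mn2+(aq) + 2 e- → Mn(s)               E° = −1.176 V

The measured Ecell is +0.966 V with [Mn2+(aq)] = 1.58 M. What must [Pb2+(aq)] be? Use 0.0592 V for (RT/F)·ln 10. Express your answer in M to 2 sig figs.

The Pb²⁺/Pb couple has the larger reduction potential, so it is the cathode: E°cell = −0.133 − (−1.176) = +1.043 V and n = 2.
Since E = E° − (0.0592/n)·log Q, log Q = n(E° − E)/0.0592 = 2.601.
For Pb2+(aq) + Mn(s) → Pb(s) + Mn2+(aq), the reaction quotient is Q = [Mn2+(aq)] / [Pb2+(aq)].
Isolating [Pb2+(aq)] in Q = 10^{2.601} yields log [Pb2+(aq)] = −2.402, i.e. 0.0040 M.

0.0040 M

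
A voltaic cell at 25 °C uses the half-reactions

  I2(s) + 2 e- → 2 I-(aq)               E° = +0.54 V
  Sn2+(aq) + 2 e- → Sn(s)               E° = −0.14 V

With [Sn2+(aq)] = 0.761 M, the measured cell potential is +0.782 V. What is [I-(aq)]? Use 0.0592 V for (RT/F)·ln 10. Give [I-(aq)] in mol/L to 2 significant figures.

I₂/I⁻ is the cathode (higher E°); E°cell = +0.54 − (−0.14) = +0.68 V with n = 2.
From the Nernst equation, log Q = n(E° − E)/0.0592 = 2·(+0.68 − (+0.782))/0.0592 = −3.446.
The balanced reaction is I2(s) + Sn(s) → 2 I-(aq) + Sn2+(aq), so Q = [I-(aq)]^2·[Sn2+(aq)].
Isolating [I-(aq)] in Q = 10^{−3.446} yields log [I-(aq)] = −1.664, i.e. 0.022 M.

0.022 M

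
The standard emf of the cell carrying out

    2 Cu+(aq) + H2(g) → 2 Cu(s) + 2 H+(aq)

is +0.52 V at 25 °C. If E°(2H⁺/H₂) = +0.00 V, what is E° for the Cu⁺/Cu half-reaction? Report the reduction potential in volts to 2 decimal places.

In the reaction as written the Cu⁺/Cu couple is reduced (cathode) and 2H⁺/H₂ is oxidized (anode), so E°cell = E°(Cu⁺/Cu) − E°(2H⁺/H₂).
E°(Cu⁺/Cu) = E°cell + E°(anode) = +0.52 + (+0.00) = +0.52 V.

+0.52 V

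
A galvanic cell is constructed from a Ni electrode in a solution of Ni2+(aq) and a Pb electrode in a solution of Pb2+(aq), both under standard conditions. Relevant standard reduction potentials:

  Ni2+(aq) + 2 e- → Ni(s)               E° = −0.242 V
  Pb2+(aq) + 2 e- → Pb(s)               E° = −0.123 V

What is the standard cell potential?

Of the two couples in this cell, the one with the more positive reduction potential is reduced at the cathode: here that is Pb²⁺/Pb (−0.123 V); Ni²⁺/Ni (−0.242 V) is the anode.
E°cell = E°(cathode) − E°(anode) = −0.123 − (−0.242) = +0.119 V.

+0.119 V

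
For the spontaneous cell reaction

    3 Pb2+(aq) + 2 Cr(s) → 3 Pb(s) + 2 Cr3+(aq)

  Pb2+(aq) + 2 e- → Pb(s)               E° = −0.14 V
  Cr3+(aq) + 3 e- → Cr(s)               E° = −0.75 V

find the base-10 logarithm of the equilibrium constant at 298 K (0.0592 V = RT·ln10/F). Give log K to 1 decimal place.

log K = 61.8

The Pb²⁺/Pb couple is reduced (cathode); E°cell = −0.14 − (−0.75) = +0.61 V with n = 6.
At equilibrium E = 0, so log K = nE°cell / 0.0592 = (6)(+0.61) / 0.0592 = 61.8.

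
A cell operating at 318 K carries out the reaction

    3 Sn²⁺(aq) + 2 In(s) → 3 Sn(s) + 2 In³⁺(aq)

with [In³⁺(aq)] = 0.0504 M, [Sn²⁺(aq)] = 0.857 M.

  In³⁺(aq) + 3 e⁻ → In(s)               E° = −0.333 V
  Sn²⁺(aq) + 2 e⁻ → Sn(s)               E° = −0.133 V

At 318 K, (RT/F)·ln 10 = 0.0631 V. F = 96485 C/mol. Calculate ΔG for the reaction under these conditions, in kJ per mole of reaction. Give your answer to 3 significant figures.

−130 kJ/mol

E°cell = −0.133 − (−0.333) = +0.200 V; the balanced reaction transfers n = 6 electrons.
Q = [In³⁺(aq)]^2 / [Sn²⁺(aq)]^3 = 0.00404, so log Q = −2.394 and E = +0.200 − (0.0631/6)(−2.394) = +0.2252 V.
Then ΔG = −nFE = −6 × 96485 × +0.2252 J/mol = −130 kJ/mol.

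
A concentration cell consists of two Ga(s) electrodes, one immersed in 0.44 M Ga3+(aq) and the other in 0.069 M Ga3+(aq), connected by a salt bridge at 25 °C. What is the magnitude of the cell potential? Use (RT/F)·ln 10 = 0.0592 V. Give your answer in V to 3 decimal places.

For a concentration cell E°cell = 0, since both electrodes use the same couple.
The compartment with the higher Ga3+(aq) concentration (0.44 M) acts as the cathode; ions are reduced there and produced at the dilute (0.069 M) anode.
With n = 3, Ecell = −(0.0592/3)·log([dilute]/[conc]) = −(0.0592/3)·log(0.069/0.44) = +0.016 V.

0.016 V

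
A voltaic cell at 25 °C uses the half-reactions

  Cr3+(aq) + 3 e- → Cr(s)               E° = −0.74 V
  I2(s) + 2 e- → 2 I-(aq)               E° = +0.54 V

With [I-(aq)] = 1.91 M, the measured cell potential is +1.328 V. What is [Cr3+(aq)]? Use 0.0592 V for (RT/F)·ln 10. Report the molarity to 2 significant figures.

With I₂/I⁻ at the cathode and Cr³⁺/Cr at the anode, E°cell = +0.54 − (−0.74) = +1.28 V (n = 6).
Rearranging E = E° − (0.0592/n)·log Q gives log Q = 6(+1.28 − (+1.328))/0.0592 = −4.865.
Balancing electrons gives 3 I2(s) + 2 Cr(s) → 6 I-(aq) + 2 Cr3+(aq); thus Q = [I-(aq)]^6·[Cr3+(aq)]^2.
Solving for the unknown gives log [Cr3+(aq)] = −3.276, so [Cr3+(aq)] ≈ 0.00053 M.

0.00053 M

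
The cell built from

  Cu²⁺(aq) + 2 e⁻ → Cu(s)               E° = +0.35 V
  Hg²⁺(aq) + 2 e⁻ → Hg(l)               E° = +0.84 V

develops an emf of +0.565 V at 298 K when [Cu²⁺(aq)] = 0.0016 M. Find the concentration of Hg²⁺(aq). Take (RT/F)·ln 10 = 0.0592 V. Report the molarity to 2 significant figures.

Hg²⁺/Hg is the cathode (higher E°); E°cell = +0.84 − (+0.35) = +0.49 V with n = 2.
From the Nernst equation, log Q = n(E° − E)/0.0592 = 2·(+0.49 − (+0.565))/0.0592 = −2.534.
For Hg²⁺(aq) + Cu(s) → Hg(l) + Cu²⁺(aq), the reaction quotient is Q = [Cu²⁺(aq)] / [Hg²⁺(aq)].
Substituting the known concentrations and solving, log [Hg²⁺(aq)] = −0.262 and [Hg²⁺(aq)] = 0.55 M.

0.55 M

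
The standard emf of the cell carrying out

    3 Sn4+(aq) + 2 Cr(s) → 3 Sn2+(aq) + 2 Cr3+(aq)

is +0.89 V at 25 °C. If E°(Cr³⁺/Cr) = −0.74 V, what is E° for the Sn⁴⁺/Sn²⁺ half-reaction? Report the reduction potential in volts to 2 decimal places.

In the reaction as written the Sn⁴⁺/Sn²⁺ couple is reduced (cathode) and Cr³⁺/Cr is oxidized (anode), so E°cell = E°(Sn⁴⁺/Sn²⁺) − E°(Cr³⁺/Cr).
E°(Sn⁴⁺/Sn²⁺) = E°cell + E°(anode) = +0.89 + (−0.74) = +0.15 V.

+0.15 V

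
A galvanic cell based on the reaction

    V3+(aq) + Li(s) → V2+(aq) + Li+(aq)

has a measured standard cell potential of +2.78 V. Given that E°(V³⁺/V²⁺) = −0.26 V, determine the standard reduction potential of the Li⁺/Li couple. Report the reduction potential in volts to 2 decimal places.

In the reaction as written the V³⁺/V²⁺ couple is reduced (cathode) and Li⁺/Li is oxidized (anode), so E°cell = E°(V³⁺/V²⁺) − E°(Li⁺/Li).
E°(Li⁺/Li) = E°(cathode) − E°cell = −0.26 − (+2.78) = −3.04 V.

−3.04 V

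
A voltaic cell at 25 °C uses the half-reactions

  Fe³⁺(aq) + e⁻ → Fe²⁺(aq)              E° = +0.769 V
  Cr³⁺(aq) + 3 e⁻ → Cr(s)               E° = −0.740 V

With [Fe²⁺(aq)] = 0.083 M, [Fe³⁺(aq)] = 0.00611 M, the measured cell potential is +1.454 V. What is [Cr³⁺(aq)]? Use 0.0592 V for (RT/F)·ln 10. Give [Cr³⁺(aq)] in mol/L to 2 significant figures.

The Fe³⁺/Fe²⁺ couple has the larger reduction potential, so it is the cathode: E°cell = +0.769 − (−0.740) = +1.509 V and n = 3.
Rearranging E = E° − (0.0592/n)·log Q gives log Q = 3(+1.509 − (+1.454))/0.0592 = 2.787.
Balancing electrons gives 3 Fe³⁺(aq) + Cr(s) → 3 Fe²⁺(aq) + Cr³⁺(aq); thus Q = ([Fe²⁺(aq)]^3·[Cr³⁺(aq)]) / [Fe³⁺(aq)]^3.
Isolating [Cr³⁺(aq)] in Q = 10^{2.787} yields log [Cr³⁺(aq)] = −0.612, i.e. 0.24 M.

0.24 M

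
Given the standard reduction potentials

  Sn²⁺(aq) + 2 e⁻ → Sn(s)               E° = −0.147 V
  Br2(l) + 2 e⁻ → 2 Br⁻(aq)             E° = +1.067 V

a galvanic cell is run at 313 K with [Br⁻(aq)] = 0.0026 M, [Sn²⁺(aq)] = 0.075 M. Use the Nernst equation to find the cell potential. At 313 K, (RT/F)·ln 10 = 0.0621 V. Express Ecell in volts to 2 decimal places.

+1.41 V

The Br₂/Br⁻ couple has the more positive E°, so it is the cathode; Sn²⁺/Sn is the anode.
E°cell = +1.067 − (−0.147) = +1.214 V, with n = 2 electrons transferred.
For the overall reaction Br2(l) + Sn(s) → 2 Br⁻(aq) + Sn²⁺(aq), Q = [Br⁻(aq)]^2·[Sn²⁺(aq)] = 5.07×10^−7, giving log Q = −6.295.
Applying E = E° − (RT ln10/nF)·log Q gives +1.214 − (0.0621/2)(−6.295) = +1.41 V.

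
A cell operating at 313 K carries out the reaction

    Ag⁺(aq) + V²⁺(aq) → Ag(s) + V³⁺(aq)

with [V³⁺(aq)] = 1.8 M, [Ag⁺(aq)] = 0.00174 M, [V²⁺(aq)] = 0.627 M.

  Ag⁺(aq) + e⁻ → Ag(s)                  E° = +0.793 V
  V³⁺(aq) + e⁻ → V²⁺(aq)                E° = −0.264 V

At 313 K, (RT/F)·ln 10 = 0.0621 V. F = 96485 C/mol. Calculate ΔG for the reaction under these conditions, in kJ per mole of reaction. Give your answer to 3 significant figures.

With Ag⁺/Ag reduced at the cathode, E°cell = +0.793 − (−0.264) = +1.057 V and n = 1.
The reaction quotient is [V³⁺(aq)] / ([Ag⁺(aq)]·[V²⁺(aq)]) = 1.65×10^3; by Nernst, E = +1.057 − (0.0621/1)(3.217) = +0.8572 V.
Finally ΔG = −nFE = −(1)(96485 C/mol)(+0.8572 V) = −82.7 kJ/mol.

−82.7 kJ/mol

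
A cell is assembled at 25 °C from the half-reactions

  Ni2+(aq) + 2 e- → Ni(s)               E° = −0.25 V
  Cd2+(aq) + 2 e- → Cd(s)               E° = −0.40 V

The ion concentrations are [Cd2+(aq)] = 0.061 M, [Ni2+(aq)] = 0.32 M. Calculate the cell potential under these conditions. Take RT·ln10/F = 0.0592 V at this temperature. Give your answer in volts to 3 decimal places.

The Ni²⁺/Ni couple has the more positive E°, so it is the cathode; Cd²⁺/Cd is the anode.
The standard potential is −0.25 − (−0.40) = +0.15 V and the balanced reaction transfers n = 2 electrons.
Balancing gives Ni2+(aq) + Cd(s) → Ni(s) + Cd2+(aq); hence Q = [Cd2+(aq)] / [Ni2+(aq)] = 0.191 (log Q = −0.720).
Applying E = E° − (RT ln10/nF)·log Q gives +0.15 − (0.0592/2)(−0.720) = +0.171 V.

+0.171 V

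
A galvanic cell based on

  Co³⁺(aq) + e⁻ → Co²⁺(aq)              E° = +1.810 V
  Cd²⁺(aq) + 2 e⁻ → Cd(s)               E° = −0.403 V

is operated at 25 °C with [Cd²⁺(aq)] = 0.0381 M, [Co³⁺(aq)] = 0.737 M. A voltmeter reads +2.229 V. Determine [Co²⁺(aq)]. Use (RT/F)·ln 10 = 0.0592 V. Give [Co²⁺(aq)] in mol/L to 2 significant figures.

With Co³⁺/Co²⁺ at the cathode and Cd²⁺/Cd at the anode, E°cell = +1.810 − (−0.403) = +2.213 V (n = 2).
From the Nernst equation, log Q = n(E° − E)/0.0592 = 2·(+2.213 − (+2.229))/0.0592 = −0.541.
For 2 Co³⁺(aq) + Cd(s) → 2 Co²⁺(aq) + Cd²⁺(aq), the reaction quotient is Q = ([Co²⁺(aq)]^2·[Cd²⁺(aq)]) / [Co³⁺(aq)]^2.
Isolating [Co²⁺(aq)] in Q = 10^{−0.541} yields log [Co²⁺(aq)] = 0.307, i.e. 2.0 M.

2.0 M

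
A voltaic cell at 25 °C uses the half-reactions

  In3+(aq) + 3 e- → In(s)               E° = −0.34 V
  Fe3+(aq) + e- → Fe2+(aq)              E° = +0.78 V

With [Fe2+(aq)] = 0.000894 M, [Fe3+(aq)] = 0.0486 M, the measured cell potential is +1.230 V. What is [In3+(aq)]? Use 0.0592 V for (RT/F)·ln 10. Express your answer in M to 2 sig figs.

0.43 M

Fe³⁺/Fe²⁺ is the cathode (higher E°); E°cell = +0.78 − (−0.34) = +1.12 V with n = 3.
Since E = E° − (0.0592/n)·log Q, log Q = n(E° − E)/0.0592 = −5.574.
For 3 Fe3+(aq) + In(s) → 3 Fe2+(aq) + In3+(aq), the reaction quotient is Q = ([Fe2+(aq)]^3·[In3+(aq)]) / [Fe3+(aq)]^3.
Substituting the known concentrations and solving, log [In3+(aq)] = −0.368 and [In3+(aq)] = 0.43 M.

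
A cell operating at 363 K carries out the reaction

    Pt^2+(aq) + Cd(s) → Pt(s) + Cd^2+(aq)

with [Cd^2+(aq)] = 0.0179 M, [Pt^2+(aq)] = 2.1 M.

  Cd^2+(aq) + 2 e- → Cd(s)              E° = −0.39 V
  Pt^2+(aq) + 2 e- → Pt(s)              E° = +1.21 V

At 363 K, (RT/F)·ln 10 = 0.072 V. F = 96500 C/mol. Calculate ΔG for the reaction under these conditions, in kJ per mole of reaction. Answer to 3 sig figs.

−323 kJ/mol

The standard cell potential is +1.21 − (−0.39) = +1.60 V, with n = 2 electrons in the balanced equation.
The reaction quotient is [Cd^2+(aq)] / [Pt^2+(aq)] = 0.00852; by Nernst, E = +1.60 − (0.072/2)(−2.069) = +1.6745 V.
Finally ΔG = −nFE = −(2)(96500 C/mol)(+1.6745 V) = −323 kJ/mol.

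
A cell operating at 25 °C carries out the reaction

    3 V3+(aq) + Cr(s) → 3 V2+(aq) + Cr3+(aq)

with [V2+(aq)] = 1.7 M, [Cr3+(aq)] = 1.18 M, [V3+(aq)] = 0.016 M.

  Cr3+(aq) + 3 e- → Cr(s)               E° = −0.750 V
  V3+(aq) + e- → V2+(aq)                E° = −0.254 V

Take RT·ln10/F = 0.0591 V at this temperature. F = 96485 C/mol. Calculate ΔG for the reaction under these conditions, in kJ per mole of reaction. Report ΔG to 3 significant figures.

The standard cell potential is −0.254 − (−0.750) = +0.496 V, with n = 3 electrons in the balanced equation.
Q = ([V2+(aq)]^3·[Cr3+(aq)]) / [V3+(aq)]^3 = 1.42×10^6, so log Q = 6.151 and E = +0.496 − (0.0591/3)(6.151) = +0.3748 V.
Then ΔG = −nFE = −3 × 96485 × +0.3748 J/mol = −108 kJ/mol.

−108 kJ/mol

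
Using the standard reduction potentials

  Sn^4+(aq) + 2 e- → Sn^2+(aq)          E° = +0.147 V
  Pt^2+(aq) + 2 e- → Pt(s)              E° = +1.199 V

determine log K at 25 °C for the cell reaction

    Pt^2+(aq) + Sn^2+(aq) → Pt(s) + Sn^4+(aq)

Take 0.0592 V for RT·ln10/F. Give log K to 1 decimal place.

log K = 35.5

The Pt²⁺/Pt couple is reduced (cathode); E°cell = +1.199 − (+0.147) = +1.052 V with n = 2.
At equilibrium E = 0, so log K = nE°cell / 0.0592 = (2)(+1.052) / 0.0592 = 35.5.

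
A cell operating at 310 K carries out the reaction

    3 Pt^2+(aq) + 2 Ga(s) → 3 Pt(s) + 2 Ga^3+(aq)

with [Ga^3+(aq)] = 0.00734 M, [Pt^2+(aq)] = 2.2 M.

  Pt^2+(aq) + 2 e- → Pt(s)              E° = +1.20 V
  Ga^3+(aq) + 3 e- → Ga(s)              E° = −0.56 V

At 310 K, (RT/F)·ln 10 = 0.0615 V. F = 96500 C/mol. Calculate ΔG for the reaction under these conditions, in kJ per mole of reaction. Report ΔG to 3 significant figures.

With Pt²⁺/Pt reduced at the cathode, E°cell = +1.20 − (−0.56) = +1.76 V and n = 6.
Here Q = [Ga^3+(aq)]^2 / [Pt^2+(aq)]^3 = 5.06×10^−6 (log Q = −5.296), giving E = +1.76 − (0.0615/6)·(−5.296) = +1.8143 V.
Finally ΔG = −nFE = −(6)(96500 C/mol)(+1.8143 V) = −1050 kJ/mol.

−1050 kJ/mol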